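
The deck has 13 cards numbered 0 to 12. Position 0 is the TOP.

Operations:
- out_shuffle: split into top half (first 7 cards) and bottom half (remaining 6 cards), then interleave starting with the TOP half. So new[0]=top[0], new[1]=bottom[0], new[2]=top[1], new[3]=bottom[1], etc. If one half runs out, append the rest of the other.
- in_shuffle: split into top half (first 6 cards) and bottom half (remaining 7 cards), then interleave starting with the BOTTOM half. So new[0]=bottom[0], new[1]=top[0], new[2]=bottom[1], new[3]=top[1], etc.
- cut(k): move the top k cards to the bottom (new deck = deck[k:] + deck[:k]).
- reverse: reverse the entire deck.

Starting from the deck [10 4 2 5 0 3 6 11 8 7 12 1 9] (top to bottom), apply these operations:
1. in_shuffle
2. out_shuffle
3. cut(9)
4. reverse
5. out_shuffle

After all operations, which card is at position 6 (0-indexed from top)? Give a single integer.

Answer: 0

Derivation:
After op 1 (in_shuffle): [6 10 11 4 8 2 7 5 12 0 1 3 9]
After op 2 (out_shuffle): [6 5 10 12 11 0 4 1 8 3 2 9 7]
After op 3 (cut(9)): [3 2 9 7 6 5 10 12 11 0 4 1 8]
After op 4 (reverse): [8 1 4 0 11 12 10 5 6 7 9 2 3]
After op 5 (out_shuffle): [8 5 1 6 4 7 0 9 11 2 12 3 10]
Position 6: card 0.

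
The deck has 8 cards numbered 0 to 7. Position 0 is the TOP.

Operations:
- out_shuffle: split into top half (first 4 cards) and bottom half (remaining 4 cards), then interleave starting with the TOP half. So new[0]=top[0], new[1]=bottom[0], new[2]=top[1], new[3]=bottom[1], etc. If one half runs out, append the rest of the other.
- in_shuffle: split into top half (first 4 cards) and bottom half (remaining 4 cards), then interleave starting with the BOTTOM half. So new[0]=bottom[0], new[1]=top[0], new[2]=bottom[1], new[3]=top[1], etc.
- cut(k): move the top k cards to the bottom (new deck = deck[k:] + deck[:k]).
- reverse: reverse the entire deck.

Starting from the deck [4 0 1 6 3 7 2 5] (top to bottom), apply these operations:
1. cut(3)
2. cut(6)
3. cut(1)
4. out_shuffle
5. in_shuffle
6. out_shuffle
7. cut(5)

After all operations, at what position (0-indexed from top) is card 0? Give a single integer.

After op 1 (cut(3)): [6 3 7 2 5 4 0 1]
After op 2 (cut(6)): [0 1 6 3 7 2 5 4]
After op 3 (cut(1)): [1 6 3 7 2 5 4 0]
After op 4 (out_shuffle): [1 2 6 5 3 4 7 0]
After op 5 (in_shuffle): [3 1 4 2 7 6 0 5]
After op 6 (out_shuffle): [3 7 1 6 4 0 2 5]
After op 7 (cut(5)): [0 2 5 3 7 1 6 4]
Card 0 is at position 0.

Answer: 0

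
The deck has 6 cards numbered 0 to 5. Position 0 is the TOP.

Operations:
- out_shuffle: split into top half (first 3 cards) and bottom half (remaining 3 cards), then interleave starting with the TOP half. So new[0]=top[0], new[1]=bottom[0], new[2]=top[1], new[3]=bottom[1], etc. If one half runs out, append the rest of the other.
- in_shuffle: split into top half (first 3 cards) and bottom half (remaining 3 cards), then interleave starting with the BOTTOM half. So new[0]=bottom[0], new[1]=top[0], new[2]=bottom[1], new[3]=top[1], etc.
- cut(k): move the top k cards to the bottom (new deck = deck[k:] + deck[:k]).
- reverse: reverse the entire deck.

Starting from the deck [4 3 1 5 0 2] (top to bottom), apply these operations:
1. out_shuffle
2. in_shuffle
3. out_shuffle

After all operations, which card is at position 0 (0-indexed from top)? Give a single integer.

Answer: 0

Derivation:
After op 1 (out_shuffle): [4 5 3 0 1 2]
After op 2 (in_shuffle): [0 4 1 5 2 3]
After op 3 (out_shuffle): [0 5 4 2 1 3]
Position 0: card 0.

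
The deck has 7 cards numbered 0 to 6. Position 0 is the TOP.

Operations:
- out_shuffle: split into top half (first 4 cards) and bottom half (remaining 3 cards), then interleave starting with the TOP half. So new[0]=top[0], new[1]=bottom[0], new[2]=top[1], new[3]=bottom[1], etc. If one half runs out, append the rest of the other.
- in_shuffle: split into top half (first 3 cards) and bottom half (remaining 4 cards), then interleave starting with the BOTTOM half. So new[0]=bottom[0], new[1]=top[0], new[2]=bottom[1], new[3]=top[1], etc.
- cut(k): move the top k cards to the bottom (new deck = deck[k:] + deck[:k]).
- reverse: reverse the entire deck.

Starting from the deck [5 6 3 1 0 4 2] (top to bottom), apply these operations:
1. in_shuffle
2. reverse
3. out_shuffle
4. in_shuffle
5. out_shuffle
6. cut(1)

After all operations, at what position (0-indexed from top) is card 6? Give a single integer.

After op 1 (in_shuffle): [1 5 0 6 4 3 2]
After op 2 (reverse): [2 3 4 6 0 5 1]
After op 3 (out_shuffle): [2 0 3 5 4 1 6]
After op 4 (in_shuffle): [5 2 4 0 1 3 6]
After op 5 (out_shuffle): [5 1 2 3 4 6 0]
After op 6 (cut(1)): [1 2 3 4 6 0 5]
Card 6 is at position 4.

Answer: 4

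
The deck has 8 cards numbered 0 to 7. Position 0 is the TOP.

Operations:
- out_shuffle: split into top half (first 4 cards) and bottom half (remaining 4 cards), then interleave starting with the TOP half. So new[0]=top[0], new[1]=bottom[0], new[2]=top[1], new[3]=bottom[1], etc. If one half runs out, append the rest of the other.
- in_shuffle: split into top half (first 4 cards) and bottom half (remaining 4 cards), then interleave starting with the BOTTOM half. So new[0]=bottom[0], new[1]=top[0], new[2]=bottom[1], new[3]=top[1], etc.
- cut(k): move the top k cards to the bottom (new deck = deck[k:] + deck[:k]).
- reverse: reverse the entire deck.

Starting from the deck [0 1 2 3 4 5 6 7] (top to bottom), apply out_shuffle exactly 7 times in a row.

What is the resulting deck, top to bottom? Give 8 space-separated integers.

Answer: 0 4 1 5 2 6 3 7

Derivation:
After op 1 (out_shuffle): [0 4 1 5 2 6 3 7]
After op 2 (out_shuffle): [0 2 4 6 1 3 5 7]
After op 3 (out_shuffle): [0 1 2 3 4 5 6 7]
After op 4 (out_shuffle): [0 4 1 5 2 6 3 7]
After op 5 (out_shuffle): [0 2 4 6 1 3 5 7]
After op 6 (out_shuffle): [0 1 2 3 4 5 6 7]
After op 7 (out_shuffle): [0 4 1 5 2 6 3 7]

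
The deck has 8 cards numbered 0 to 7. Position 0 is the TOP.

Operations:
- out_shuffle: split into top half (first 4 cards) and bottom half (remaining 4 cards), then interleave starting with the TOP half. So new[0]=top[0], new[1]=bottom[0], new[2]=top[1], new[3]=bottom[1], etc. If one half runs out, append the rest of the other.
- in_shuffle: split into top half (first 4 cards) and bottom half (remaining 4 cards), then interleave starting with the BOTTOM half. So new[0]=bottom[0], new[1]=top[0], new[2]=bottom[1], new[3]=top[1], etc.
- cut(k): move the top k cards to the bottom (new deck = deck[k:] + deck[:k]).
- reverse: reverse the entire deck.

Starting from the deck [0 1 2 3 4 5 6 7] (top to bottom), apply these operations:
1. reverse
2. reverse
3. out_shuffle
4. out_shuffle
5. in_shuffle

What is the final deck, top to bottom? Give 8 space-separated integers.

After op 1 (reverse): [7 6 5 4 3 2 1 0]
After op 2 (reverse): [0 1 2 3 4 5 6 7]
After op 3 (out_shuffle): [0 4 1 5 2 6 3 7]
After op 4 (out_shuffle): [0 2 4 6 1 3 5 7]
After op 5 (in_shuffle): [1 0 3 2 5 4 7 6]

Answer: 1 0 3 2 5 4 7 6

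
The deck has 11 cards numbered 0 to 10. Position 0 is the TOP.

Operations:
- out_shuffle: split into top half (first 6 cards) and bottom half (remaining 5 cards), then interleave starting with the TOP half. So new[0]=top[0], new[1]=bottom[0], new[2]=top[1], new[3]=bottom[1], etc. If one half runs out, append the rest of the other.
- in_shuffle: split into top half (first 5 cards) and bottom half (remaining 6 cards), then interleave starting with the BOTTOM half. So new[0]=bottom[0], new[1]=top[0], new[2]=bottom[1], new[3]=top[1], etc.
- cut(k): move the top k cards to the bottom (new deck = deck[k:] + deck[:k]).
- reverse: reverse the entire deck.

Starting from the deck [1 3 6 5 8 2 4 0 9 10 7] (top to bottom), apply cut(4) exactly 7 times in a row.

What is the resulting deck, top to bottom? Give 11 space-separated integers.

After op 1 (cut(4)): [8 2 4 0 9 10 7 1 3 6 5]
After op 2 (cut(4)): [9 10 7 1 3 6 5 8 2 4 0]
After op 3 (cut(4)): [3 6 5 8 2 4 0 9 10 7 1]
After op 4 (cut(4)): [2 4 0 9 10 7 1 3 6 5 8]
After op 5 (cut(4)): [10 7 1 3 6 5 8 2 4 0 9]
After op 6 (cut(4)): [6 5 8 2 4 0 9 10 7 1 3]
After op 7 (cut(4)): [4 0 9 10 7 1 3 6 5 8 2]

Answer: 4 0 9 10 7 1 3 6 5 8 2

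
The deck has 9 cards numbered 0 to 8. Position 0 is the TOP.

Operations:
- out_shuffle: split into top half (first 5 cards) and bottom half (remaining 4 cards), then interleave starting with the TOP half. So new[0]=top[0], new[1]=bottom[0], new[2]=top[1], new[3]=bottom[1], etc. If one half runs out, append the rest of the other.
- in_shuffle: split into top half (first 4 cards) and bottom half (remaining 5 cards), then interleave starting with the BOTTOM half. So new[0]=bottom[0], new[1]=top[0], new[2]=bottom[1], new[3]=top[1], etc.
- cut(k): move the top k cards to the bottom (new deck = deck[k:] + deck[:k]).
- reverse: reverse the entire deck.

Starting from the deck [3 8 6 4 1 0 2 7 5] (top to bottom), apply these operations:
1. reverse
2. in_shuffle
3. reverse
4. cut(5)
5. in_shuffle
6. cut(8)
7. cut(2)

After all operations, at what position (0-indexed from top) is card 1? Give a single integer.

Answer: 6

Derivation:
After op 1 (reverse): [5 7 2 0 1 4 6 8 3]
After op 2 (in_shuffle): [1 5 4 7 6 2 8 0 3]
After op 3 (reverse): [3 0 8 2 6 7 4 5 1]
After op 4 (cut(5)): [7 4 5 1 3 0 8 2 6]
After op 5 (in_shuffle): [3 7 0 4 8 5 2 1 6]
After op 6 (cut(8)): [6 3 7 0 4 8 5 2 1]
After op 7 (cut(2)): [7 0 4 8 5 2 1 6 3]
Card 1 is at position 6.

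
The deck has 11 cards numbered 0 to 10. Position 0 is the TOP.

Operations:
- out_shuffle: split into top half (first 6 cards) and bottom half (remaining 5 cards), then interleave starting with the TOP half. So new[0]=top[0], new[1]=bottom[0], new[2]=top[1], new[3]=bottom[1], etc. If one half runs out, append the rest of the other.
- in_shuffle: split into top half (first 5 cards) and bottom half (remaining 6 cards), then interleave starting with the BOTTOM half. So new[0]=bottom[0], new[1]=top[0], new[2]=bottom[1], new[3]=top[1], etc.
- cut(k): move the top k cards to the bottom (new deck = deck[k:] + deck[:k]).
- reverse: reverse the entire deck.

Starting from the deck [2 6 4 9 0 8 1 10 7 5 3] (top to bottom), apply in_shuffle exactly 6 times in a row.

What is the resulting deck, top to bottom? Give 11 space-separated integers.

Answer: 0 5 9 7 4 10 6 1 2 8 3

Derivation:
After op 1 (in_shuffle): [8 2 1 6 10 4 7 9 5 0 3]
After op 2 (in_shuffle): [4 8 7 2 9 1 5 6 0 10 3]
After op 3 (in_shuffle): [1 4 5 8 6 7 0 2 10 9 3]
After op 4 (in_shuffle): [7 1 0 4 2 5 10 8 9 6 3]
After op 5 (in_shuffle): [5 7 10 1 8 0 9 4 6 2 3]
After op 6 (in_shuffle): [0 5 9 7 4 10 6 1 2 8 3]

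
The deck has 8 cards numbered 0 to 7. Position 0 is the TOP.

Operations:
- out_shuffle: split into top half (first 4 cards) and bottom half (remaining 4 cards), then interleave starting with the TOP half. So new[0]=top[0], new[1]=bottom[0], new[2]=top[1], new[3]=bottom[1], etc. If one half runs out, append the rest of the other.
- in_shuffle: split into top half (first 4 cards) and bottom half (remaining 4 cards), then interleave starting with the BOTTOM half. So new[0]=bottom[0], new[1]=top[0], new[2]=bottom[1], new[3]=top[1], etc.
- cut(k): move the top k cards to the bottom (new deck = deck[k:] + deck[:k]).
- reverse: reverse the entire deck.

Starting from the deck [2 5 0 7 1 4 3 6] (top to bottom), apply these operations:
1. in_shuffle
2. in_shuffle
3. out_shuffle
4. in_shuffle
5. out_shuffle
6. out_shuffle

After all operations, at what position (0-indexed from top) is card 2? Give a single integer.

After op 1 (in_shuffle): [1 2 4 5 3 0 6 7]
After op 2 (in_shuffle): [3 1 0 2 6 4 7 5]
After op 3 (out_shuffle): [3 6 1 4 0 7 2 5]
After op 4 (in_shuffle): [0 3 7 6 2 1 5 4]
After op 5 (out_shuffle): [0 2 3 1 7 5 6 4]
After op 6 (out_shuffle): [0 7 2 5 3 6 1 4]
Card 2 is at position 2.

Answer: 2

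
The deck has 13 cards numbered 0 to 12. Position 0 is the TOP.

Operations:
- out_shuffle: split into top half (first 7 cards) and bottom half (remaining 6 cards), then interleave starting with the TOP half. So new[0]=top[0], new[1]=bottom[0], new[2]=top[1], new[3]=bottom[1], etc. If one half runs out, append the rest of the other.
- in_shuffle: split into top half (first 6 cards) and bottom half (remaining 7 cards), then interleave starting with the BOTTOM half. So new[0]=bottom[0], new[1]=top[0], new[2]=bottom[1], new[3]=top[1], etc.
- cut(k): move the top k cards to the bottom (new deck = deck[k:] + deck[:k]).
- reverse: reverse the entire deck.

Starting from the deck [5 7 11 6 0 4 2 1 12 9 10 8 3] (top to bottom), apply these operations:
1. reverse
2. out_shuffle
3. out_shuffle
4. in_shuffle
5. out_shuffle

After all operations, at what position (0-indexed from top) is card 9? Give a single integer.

After op 1 (reverse): [3 8 10 9 12 1 2 4 0 6 11 7 5]
After op 2 (out_shuffle): [3 4 8 0 10 6 9 11 12 7 1 5 2]
After op 3 (out_shuffle): [3 11 4 12 8 7 0 1 10 5 6 2 9]
After op 4 (in_shuffle): [0 3 1 11 10 4 5 12 6 8 2 7 9]
After op 5 (out_shuffle): [0 12 3 6 1 8 11 2 10 7 4 9 5]
Card 9 is at position 11.

Answer: 11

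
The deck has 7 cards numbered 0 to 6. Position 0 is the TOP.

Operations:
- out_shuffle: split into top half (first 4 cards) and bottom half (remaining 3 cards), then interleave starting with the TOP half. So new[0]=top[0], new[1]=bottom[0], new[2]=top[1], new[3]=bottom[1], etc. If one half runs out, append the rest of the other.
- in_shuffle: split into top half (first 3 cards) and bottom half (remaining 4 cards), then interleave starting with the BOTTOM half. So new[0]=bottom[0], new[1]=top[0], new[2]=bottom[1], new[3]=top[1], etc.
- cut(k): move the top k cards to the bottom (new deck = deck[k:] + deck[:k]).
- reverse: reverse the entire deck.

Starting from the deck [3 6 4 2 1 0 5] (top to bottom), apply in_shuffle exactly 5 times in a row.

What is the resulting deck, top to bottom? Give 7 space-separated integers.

After op 1 (in_shuffle): [2 3 1 6 0 4 5]
After op 2 (in_shuffle): [6 2 0 3 4 1 5]
After op 3 (in_shuffle): [3 6 4 2 1 0 5]
After op 4 (in_shuffle): [2 3 1 6 0 4 5]
After op 5 (in_shuffle): [6 2 0 3 4 1 5]

Answer: 6 2 0 3 4 1 5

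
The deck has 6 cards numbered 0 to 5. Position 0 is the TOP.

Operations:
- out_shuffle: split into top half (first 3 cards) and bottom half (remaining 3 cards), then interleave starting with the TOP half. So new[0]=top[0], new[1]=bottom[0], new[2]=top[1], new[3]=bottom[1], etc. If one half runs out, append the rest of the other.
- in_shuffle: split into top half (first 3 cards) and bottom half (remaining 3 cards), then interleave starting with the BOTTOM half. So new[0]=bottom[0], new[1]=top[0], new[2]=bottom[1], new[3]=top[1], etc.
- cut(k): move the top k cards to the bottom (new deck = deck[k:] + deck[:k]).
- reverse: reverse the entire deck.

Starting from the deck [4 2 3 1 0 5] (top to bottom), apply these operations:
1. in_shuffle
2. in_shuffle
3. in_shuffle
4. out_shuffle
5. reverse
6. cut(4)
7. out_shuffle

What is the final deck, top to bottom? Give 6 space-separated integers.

After op 1 (in_shuffle): [1 4 0 2 5 3]
After op 2 (in_shuffle): [2 1 5 4 3 0]
After op 3 (in_shuffle): [4 2 3 1 0 5]
After op 4 (out_shuffle): [4 1 2 0 3 5]
After op 5 (reverse): [5 3 0 2 1 4]
After op 6 (cut(4)): [1 4 5 3 0 2]
After op 7 (out_shuffle): [1 3 4 0 5 2]

Answer: 1 3 4 0 5 2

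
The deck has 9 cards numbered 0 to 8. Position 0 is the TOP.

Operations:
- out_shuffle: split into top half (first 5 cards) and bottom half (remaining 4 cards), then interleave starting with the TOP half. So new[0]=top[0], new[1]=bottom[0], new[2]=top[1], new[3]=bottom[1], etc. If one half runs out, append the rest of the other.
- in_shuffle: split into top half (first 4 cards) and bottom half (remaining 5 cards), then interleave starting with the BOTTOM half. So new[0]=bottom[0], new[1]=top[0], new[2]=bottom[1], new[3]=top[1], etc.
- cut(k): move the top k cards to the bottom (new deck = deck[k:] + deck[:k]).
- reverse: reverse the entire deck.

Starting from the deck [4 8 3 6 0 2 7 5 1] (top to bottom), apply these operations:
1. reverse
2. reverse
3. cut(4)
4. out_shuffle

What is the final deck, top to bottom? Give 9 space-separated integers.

After op 1 (reverse): [1 5 7 2 0 6 3 8 4]
After op 2 (reverse): [4 8 3 6 0 2 7 5 1]
After op 3 (cut(4)): [0 2 7 5 1 4 8 3 6]
After op 4 (out_shuffle): [0 4 2 8 7 3 5 6 1]

Answer: 0 4 2 8 7 3 5 6 1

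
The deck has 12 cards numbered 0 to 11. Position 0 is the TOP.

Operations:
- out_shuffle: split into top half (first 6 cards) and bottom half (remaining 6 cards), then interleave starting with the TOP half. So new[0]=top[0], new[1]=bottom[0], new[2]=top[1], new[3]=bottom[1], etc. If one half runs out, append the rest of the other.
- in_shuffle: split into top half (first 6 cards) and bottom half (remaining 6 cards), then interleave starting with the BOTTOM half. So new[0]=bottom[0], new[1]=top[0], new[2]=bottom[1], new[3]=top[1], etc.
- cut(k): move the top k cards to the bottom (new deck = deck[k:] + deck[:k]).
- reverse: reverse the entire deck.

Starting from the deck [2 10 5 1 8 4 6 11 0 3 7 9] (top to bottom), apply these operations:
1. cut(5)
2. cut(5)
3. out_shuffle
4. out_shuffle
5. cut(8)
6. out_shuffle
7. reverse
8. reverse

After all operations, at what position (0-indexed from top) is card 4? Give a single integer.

After op 1 (cut(5)): [4 6 11 0 3 7 9 2 10 5 1 8]
After op 2 (cut(5)): [7 9 2 10 5 1 8 4 6 11 0 3]
After op 3 (out_shuffle): [7 8 9 4 2 6 10 11 5 0 1 3]
After op 4 (out_shuffle): [7 10 8 11 9 5 4 0 2 1 6 3]
After op 5 (cut(8)): [2 1 6 3 7 10 8 11 9 5 4 0]
After op 6 (out_shuffle): [2 8 1 11 6 9 3 5 7 4 10 0]
After op 7 (reverse): [0 10 4 7 5 3 9 6 11 1 8 2]
After op 8 (reverse): [2 8 1 11 6 9 3 5 7 4 10 0]
Card 4 is at position 9.

Answer: 9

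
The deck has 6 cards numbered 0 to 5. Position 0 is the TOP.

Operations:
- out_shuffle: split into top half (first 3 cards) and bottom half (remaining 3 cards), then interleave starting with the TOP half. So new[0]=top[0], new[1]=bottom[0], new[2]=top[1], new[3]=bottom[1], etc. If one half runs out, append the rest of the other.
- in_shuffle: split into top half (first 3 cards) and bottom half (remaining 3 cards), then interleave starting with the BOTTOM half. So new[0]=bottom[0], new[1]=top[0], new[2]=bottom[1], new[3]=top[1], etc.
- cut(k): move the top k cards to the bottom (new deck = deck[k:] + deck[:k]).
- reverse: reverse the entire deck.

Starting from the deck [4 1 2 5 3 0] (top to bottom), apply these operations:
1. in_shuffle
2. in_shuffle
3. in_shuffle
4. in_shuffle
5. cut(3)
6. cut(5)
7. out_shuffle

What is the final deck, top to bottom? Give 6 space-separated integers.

Answer: 3 2 1 5 0 4

Derivation:
After op 1 (in_shuffle): [5 4 3 1 0 2]
After op 2 (in_shuffle): [1 5 0 4 2 3]
After op 3 (in_shuffle): [4 1 2 5 3 0]
After op 4 (in_shuffle): [5 4 3 1 0 2]
After op 5 (cut(3)): [1 0 2 5 4 3]
After op 6 (cut(5)): [3 1 0 2 5 4]
After op 7 (out_shuffle): [3 2 1 5 0 4]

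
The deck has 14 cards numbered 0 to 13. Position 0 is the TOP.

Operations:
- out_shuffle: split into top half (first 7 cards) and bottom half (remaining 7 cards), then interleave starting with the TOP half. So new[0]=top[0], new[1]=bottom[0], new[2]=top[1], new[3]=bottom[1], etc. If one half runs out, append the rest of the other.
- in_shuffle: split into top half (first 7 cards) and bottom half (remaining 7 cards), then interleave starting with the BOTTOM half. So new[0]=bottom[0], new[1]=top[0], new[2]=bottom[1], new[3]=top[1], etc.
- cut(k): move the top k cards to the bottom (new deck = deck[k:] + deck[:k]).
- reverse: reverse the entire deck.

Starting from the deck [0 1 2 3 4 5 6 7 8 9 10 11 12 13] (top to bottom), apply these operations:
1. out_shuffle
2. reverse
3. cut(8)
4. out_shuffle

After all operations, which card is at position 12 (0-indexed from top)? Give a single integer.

After op 1 (out_shuffle): [0 7 1 8 2 9 3 10 4 11 5 12 6 13]
After op 2 (reverse): [13 6 12 5 11 4 10 3 9 2 8 1 7 0]
After op 3 (cut(8)): [9 2 8 1 7 0 13 6 12 5 11 4 10 3]
After op 4 (out_shuffle): [9 6 2 12 8 5 1 11 7 4 0 10 13 3]
Position 12: card 13.

Answer: 13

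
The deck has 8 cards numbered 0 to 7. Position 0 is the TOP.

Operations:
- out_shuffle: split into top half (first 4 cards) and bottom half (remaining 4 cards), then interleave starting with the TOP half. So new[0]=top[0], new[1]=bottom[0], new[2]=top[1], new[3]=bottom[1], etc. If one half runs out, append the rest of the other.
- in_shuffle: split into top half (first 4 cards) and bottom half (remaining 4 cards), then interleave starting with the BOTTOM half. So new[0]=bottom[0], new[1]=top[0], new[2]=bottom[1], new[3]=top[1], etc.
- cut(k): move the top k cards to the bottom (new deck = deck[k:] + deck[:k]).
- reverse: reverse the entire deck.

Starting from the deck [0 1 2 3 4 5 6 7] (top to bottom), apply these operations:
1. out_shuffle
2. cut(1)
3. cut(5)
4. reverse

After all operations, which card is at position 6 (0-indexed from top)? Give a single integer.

After op 1 (out_shuffle): [0 4 1 5 2 6 3 7]
After op 2 (cut(1)): [4 1 5 2 6 3 7 0]
After op 3 (cut(5)): [3 7 0 4 1 5 2 6]
After op 4 (reverse): [6 2 5 1 4 0 7 3]
Position 6: card 7.

Answer: 7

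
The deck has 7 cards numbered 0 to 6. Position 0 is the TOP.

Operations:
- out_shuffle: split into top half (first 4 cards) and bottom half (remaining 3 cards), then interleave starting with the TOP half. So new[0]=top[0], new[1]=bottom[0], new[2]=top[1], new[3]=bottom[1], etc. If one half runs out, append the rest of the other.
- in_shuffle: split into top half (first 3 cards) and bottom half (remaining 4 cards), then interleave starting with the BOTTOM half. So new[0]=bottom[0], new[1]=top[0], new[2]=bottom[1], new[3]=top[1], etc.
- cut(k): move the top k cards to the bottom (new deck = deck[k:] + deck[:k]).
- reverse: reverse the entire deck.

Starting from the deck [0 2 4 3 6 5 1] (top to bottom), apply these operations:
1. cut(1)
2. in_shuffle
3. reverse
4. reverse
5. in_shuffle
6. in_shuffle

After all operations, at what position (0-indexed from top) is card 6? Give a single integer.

After op 1 (cut(1)): [2 4 3 6 5 1 0]
After op 2 (in_shuffle): [6 2 5 4 1 3 0]
After op 3 (reverse): [0 3 1 4 5 2 6]
After op 4 (reverse): [6 2 5 4 1 3 0]
After op 5 (in_shuffle): [4 6 1 2 3 5 0]
After op 6 (in_shuffle): [2 4 3 6 5 1 0]
Card 6 is at position 3.

Answer: 3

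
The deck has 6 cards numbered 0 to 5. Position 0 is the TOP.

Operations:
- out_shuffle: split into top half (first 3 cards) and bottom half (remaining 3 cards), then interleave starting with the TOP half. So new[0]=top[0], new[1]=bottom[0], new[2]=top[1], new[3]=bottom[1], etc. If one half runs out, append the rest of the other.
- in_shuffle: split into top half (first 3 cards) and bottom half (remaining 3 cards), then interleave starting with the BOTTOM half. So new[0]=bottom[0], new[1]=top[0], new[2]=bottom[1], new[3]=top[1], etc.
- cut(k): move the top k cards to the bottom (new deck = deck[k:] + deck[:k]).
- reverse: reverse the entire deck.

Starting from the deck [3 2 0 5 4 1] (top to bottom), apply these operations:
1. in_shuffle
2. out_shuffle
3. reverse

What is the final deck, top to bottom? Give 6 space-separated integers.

Answer: 0 4 1 3 2 5

Derivation:
After op 1 (in_shuffle): [5 3 4 2 1 0]
After op 2 (out_shuffle): [5 2 3 1 4 0]
After op 3 (reverse): [0 4 1 3 2 5]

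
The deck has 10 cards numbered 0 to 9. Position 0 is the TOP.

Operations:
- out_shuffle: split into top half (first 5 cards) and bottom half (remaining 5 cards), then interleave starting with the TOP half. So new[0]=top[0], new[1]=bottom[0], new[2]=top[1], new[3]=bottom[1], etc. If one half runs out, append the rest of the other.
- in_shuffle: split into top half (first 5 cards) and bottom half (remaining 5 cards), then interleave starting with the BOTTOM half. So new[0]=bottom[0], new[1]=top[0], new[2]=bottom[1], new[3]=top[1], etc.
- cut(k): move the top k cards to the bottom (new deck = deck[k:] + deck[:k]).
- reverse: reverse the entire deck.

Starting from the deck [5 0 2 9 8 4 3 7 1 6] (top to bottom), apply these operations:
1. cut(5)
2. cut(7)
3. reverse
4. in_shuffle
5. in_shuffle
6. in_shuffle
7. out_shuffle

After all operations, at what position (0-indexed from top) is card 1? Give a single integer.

After op 1 (cut(5)): [4 3 7 1 6 5 0 2 9 8]
After op 2 (cut(7)): [2 9 8 4 3 7 1 6 5 0]
After op 3 (reverse): [0 5 6 1 7 3 4 8 9 2]
After op 4 (in_shuffle): [3 0 4 5 8 6 9 1 2 7]
After op 5 (in_shuffle): [6 3 9 0 1 4 2 5 7 8]
After op 6 (in_shuffle): [4 6 2 3 5 9 7 0 8 1]
After op 7 (out_shuffle): [4 9 6 7 2 0 3 8 5 1]
Card 1 is at position 9.

Answer: 9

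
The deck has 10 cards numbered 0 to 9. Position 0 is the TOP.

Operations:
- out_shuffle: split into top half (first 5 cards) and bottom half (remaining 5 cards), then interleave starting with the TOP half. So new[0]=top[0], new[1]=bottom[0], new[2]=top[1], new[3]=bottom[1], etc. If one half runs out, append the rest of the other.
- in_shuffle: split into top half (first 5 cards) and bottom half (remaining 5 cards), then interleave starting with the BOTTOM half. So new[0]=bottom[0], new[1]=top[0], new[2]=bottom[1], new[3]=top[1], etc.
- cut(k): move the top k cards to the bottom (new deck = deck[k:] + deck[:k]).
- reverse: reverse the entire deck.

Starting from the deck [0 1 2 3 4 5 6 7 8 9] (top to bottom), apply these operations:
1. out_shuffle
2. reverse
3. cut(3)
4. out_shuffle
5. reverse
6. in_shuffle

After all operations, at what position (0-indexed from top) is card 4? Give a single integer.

Answer: 5

Derivation:
After op 1 (out_shuffle): [0 5 1 6 2 7 3 8 4 9]
After op 2 (reverse): [9 4 8 3 7 2 6 1 5 0]
After op 3 (cut(3)): [3 7 2 6 1 5 0 9 4 8]
After op 4 (out_shuffle): [3 5 7 0 2 9 6 4 1 8]
After op 5 (reverse): [8 1 4 6 9 2 0 7 5 3]
After op 6 (in_shuffle): [2 8 0 1 7 4 5 6 3 9]
Card 4 is at position 5.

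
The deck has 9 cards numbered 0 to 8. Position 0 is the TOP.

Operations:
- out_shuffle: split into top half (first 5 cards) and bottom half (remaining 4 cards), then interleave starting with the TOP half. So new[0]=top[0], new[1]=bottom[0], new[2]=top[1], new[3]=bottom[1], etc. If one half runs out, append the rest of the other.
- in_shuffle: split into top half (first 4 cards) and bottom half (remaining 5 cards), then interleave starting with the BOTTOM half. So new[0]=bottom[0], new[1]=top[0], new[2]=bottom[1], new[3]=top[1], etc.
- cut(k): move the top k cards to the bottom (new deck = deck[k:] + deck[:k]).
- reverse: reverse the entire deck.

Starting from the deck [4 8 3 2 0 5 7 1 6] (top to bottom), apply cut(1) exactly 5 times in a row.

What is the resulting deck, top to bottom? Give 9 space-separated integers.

Answer: 5 7 1 6 4 8 3 2 0

Derivation:
After op 1 (cut(1)): [8 3 2 0 5 7 1 6 4]
After op 2 (cut(1)): [3 2 0 5 7 1 6 4 8]
After op 3 (cut(1)): [2 0 5 7 1 6 4 8 3]
After op 4 (cut(1)): [0 5 7 1 6 4 8 3 2]
After op 5 (cut(1)): [5 7 1 6 4 8 3 2 0]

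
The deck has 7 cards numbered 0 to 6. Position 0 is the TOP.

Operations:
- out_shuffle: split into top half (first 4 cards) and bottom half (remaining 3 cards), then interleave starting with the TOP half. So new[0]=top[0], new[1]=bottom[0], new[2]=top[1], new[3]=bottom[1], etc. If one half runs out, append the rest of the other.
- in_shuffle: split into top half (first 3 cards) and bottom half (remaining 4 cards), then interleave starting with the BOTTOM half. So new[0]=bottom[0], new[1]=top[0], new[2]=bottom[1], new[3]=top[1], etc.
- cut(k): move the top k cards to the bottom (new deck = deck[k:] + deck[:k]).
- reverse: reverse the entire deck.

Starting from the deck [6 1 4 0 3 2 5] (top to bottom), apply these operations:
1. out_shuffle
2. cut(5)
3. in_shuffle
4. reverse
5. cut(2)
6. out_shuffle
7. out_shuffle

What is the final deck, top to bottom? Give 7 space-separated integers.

Answer: 2 1 3 6 0 5 4

Derivation:
After op 1 (out_shuffle): [6 3 1 2 4 5 0]
After op 2 (cut(5)): [5 0 6 3 1 2 4]
After op 3 (in_shuffle): [3 5 1 0 2 6 4]
After op 4 (reverse): [4 6 2 0 1 5 3]
After op 5 (cut(2)): [2 0 1 5 3 4 6]
After op 6 (out_shuffle): [2 3 0 4 1 6 5]
After op 7 (out_shuffle): [2 1 3 6 0 5 4]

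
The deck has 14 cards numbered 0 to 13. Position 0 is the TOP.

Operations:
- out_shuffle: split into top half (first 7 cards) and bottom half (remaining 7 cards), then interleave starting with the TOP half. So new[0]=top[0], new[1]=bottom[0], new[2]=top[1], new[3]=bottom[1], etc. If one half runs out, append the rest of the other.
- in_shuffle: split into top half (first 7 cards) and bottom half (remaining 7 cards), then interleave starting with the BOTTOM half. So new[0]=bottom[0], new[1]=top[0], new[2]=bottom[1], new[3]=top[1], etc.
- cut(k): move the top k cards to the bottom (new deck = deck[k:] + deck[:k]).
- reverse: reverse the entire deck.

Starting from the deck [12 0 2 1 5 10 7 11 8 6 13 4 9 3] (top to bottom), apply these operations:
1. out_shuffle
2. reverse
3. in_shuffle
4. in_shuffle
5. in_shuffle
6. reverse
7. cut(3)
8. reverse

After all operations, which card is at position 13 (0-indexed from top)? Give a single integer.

Answer: 13

Derivation:
After op 1 (out_shuffle): [12 11 0 8 2 6 1 13 5 4 10 9 7 3]
After op 2 (reverse): [3 7 9 10 4 5 13 1 6 2 8 0 11 12]
After op 3 (in_shuffle): [1 3 6 7 2 9 8 10 0 4 11 5 12 13]
After op 4 (in_shuffle): [10 1 0 3 4 6 11 7 5 2 12 9 13 8]
After op 5 (in_shuffle): [7 10 5 1 2 0 12 3 9 4 13 6 8 11]
After op 6 (reverse): [11 8 6 13 4 9 3 12 0 2 1 5 10 7]
After op 7 (cut(3)): [13 4 9 3 12 0 2 1 5 10 7 11 8 6]
After op 8 (reverse): [6 8 11 7 10 5 1 2 0 12 3 9 4 13]
Position 13: card 13.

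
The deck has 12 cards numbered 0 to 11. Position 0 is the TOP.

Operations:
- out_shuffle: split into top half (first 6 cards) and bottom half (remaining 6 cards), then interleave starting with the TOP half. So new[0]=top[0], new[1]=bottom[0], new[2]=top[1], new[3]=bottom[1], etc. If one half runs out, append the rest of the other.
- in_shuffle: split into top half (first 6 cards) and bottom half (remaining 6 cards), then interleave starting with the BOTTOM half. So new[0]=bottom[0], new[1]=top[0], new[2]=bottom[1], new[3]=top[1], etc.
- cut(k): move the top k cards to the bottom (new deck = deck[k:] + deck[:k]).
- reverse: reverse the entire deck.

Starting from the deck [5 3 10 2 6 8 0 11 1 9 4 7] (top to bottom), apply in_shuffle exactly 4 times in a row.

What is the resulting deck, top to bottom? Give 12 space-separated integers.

Answer: 1 6 5 9 8 3 4 0 10 7 11 2

Derivation:
After op 1 (in_shuffle): [0 5 11 3 1 10 9 2 4 6 7 8]
After op 2 (in_shuffle): [9 0 2 5 4 11 6 3 7 1 8 10]
After op 3 (in_shuffle): [6 9 3 0 7 2 1 5 8 4 10 11]
After op 4 (in_shuffle): [1 6 5 9 8 3 4 0 10 7 11 2]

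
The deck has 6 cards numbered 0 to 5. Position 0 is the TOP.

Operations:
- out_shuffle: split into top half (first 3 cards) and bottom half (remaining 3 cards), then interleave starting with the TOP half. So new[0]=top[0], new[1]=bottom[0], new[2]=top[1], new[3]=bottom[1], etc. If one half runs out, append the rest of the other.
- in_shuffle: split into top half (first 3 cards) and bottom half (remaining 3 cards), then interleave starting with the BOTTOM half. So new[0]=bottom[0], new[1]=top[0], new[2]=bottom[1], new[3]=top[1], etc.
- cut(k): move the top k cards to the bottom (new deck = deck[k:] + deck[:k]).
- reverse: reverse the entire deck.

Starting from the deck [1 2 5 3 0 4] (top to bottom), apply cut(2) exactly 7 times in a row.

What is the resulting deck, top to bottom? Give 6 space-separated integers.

Answer: 5 3 0 4 1 2

Derivation:
After op 1 (cut(2)): [5 3 0 4 1 2]
After op 2 (cut(2)): [0 4 1 2 5 3]
After op 3 (cut(2)): [1 2 5 3 0 4]
After op 4 (cut(2)): [5 3 0 4 1 2]
After op 5 (cut(2)): [0 4 1 2 5 3]
After op 6 (cut(2)): [1 2 5 3 0 4]
After op 7 (cut(2)): [5 3 0 4 1 2]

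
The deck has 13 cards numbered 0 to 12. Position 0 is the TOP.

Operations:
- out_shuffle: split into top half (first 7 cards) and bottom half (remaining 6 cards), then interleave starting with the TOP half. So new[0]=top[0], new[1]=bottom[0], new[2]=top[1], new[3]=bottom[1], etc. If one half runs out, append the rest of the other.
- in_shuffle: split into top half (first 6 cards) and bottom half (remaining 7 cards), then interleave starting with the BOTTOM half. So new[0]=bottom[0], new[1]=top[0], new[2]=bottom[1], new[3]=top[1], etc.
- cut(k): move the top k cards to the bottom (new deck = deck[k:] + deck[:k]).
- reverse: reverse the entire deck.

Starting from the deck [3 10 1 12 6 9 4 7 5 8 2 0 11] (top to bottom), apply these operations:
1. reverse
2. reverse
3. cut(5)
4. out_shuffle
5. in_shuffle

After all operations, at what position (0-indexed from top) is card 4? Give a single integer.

After op 1 (reverse): [11 0 2 8 5 7 4 9 6 12 1 10 3]
After op 2 (reverse): [3 10 1 12 6 9 4 7 5 8 2 0 11]
After op 3 (cut(5)): [9 4 7 5 8 2 0 11 3 10 1 12 6]
After op 4 (out_shuffle): [9 11 4 3 7 10 5 1 8 12 2 6 0]
After op 5 (in_shuffle): [5 9 1 11 8 4 12 3 2 7 6 10 0]
Card 4 is at position 5.

Answer: 5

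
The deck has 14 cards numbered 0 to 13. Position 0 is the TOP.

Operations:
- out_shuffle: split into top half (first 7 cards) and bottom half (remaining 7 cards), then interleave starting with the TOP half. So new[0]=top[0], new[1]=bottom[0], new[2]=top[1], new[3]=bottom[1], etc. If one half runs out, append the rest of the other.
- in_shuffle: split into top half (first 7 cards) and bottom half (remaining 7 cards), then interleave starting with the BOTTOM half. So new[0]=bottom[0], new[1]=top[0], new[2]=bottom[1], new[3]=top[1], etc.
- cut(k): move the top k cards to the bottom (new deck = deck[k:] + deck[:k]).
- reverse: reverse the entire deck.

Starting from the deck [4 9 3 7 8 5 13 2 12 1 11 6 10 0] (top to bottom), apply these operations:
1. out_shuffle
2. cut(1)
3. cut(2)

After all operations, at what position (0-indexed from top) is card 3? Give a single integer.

Answer: 1

Derivation:
After op 1 (out_shuffle): [4 2 9 12 3 1 7 11 8 6 5 10 13 0]
After op 2 (cut(1)): [2 9 12 3 1 7 11 8 6 5 10 13 0 4]
After op 3 (cut(2)): [12 3 1 7 11 8 6 5 10 13 0 4 2 9]
Card 3 is at position 1.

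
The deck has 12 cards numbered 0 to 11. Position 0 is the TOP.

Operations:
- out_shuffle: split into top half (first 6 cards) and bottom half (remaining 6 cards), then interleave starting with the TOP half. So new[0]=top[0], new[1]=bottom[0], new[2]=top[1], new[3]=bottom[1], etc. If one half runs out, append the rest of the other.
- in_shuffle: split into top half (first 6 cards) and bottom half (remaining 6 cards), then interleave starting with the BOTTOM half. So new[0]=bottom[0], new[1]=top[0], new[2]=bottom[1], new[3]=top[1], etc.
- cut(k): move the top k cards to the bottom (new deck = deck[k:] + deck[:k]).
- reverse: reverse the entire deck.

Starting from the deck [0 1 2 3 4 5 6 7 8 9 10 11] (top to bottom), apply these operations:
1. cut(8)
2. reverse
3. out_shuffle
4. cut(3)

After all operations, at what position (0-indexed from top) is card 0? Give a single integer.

After op 1 (cut(8)): [8 9 10 11 0 1 2 3 4 5 6 7]
After op 2 (reverse): [7 6 5 4 3 2 1 0 11 10 9 8]
After op 3 (out_shuffle): [7 1 6 0 5 11 4 10 3 9 2 8]
After op 4 (cut(3)): [0 5 11 4 10 3 9 2 8 7 1 6]
Card 0 is at position 0.

Answer: 0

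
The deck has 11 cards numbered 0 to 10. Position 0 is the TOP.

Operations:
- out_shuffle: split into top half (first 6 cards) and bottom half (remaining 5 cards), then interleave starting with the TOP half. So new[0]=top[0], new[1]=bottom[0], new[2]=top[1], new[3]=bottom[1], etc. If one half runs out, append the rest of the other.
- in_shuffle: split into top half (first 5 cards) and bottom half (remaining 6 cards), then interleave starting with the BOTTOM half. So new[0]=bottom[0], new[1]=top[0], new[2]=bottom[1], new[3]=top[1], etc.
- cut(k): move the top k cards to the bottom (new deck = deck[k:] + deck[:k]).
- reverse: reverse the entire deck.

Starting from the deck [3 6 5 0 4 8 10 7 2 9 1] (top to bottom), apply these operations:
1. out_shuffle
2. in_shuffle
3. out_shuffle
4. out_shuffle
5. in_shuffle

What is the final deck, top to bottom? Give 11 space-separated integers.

After op 1 (out_shuffle): [3 10 6 7 5 2 0 9 4 1 8]
After op 2 (in_shuffle): [2 3 0 10 9 6 4 7 1 5 8]
After op 3 (out_shuffle): [2 4 3 7 0 1 10 5 9 8 6]
After op 4 (out_shuffle): [2 10 4 5 3 9 7 8 0 6 1]
After op 5 (in_shuffle): [9 2 7 10 8 4 0 5 6 3 1]

Answer: 9 2 7 10 8 4 0 5 6 3 1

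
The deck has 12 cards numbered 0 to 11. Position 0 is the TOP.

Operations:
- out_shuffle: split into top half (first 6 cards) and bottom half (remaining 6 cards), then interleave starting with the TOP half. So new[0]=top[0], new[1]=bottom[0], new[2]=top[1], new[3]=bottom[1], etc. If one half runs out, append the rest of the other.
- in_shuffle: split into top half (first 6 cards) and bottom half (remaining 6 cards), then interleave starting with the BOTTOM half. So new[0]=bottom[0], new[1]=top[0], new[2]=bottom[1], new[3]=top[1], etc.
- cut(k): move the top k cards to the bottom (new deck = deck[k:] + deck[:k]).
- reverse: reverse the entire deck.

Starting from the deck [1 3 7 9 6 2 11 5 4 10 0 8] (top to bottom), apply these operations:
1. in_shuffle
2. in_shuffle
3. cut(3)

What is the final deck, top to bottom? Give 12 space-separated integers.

After op 1 (in_shuffle): [11 1 5 3 4 7 10 9 0 6 8 2]
After op 2 (in_shuffle): [10 11 9 1 0 5 6 3 8 4 2 7]
After op 3 (cut(3)): [1 0 5 6 3 8 4 2 7 10 11 9]

Answer: 1 0 5 6 3 8 4 2 7 10 11 9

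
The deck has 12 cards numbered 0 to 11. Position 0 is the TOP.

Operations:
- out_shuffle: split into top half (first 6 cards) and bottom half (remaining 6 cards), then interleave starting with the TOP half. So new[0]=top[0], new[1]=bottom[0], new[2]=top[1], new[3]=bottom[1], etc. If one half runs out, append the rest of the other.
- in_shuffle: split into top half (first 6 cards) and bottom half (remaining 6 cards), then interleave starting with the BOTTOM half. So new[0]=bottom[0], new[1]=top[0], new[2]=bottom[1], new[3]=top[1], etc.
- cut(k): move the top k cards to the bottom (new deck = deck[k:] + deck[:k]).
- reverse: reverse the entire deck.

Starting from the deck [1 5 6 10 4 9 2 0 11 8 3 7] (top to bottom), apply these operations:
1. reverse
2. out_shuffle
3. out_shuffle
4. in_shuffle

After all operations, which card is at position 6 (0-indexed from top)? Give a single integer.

After op 1 (reverse): [7 3 8 11 0 2 9 4 10 6 5 1]
After op 2 (out_shuffle): [7 9 3 4 8 10 11 6 0 5 2 1]
After op 3 (out_shuffle): [7 11 9 6 3 0 4 5 8 2 10 1]
After op 4 (in_shuffle): [4 7 5 11 8 9 2 6 10 3 1 0]
Position 6: card 2.

Answer: 2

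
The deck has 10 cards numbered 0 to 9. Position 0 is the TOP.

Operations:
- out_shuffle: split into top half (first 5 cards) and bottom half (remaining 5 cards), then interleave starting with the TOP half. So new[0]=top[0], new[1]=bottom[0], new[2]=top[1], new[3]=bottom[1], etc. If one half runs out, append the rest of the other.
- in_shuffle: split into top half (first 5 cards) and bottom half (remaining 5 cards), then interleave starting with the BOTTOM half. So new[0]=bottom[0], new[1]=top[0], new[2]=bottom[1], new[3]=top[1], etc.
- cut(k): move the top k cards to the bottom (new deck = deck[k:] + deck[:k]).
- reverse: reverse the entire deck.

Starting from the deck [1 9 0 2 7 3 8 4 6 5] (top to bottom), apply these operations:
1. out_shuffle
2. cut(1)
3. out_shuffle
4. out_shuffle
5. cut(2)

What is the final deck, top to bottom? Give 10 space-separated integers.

After op 1 (out_shuffle): [1 3 9 8 0 4 2 6 7 5]
After op 2 (cut(1)): [3 9 8 0 4 2 6 7 5 1]
After op 3 (out_shuffle): [3 2 9 6 8 7 0 5 4 1]
After op 4 (out_shuffle): [3 7 2 0 9 5 6 4 8 1]
After op 5 (cut(2)): [2 0 9 5 6 4 8 1 3 7]

Answer: 2 0 9 5 6 4 8 1 3 7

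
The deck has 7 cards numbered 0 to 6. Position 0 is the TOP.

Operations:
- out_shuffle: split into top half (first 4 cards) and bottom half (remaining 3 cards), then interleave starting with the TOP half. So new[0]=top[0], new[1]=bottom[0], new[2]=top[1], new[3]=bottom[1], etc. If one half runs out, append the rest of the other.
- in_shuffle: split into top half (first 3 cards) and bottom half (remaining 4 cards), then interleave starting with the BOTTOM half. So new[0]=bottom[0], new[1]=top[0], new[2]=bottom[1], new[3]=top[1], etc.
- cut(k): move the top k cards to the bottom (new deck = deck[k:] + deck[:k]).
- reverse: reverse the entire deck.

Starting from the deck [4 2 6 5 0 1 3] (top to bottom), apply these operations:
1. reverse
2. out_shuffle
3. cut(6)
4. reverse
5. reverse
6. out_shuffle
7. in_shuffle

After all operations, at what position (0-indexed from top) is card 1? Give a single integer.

Answer: 6

Derivation:
After op 1 (reverse): [3 1 0 5 6 2 4]
After op 2 (out_shuffle): [3 6 1 2 0 4 5]
After op 3 (cut(6)): [5 3 6 1 2 0 4]
After op 4 (reverse): [4 0 2 1 6 3 5]
After op 5 (reverse): [5 3 6 1 2 0 4]
After op 6 (out_shuffle): [5 2 3 0 6 4 1]
After op 7 (in_shuffle): [0 5 6 2 4 3 1]
Card 1 is at position 6.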